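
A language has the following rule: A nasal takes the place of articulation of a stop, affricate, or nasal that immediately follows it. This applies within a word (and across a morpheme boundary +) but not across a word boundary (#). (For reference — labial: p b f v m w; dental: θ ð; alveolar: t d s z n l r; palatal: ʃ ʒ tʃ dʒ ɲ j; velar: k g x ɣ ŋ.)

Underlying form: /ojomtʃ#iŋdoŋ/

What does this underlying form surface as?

[ojoɲtʃ#indoŋ]

/m/ before /tʃ/ (palatal) → [ɲ]
/ŋ/ before /d/ (alveolar) → [n]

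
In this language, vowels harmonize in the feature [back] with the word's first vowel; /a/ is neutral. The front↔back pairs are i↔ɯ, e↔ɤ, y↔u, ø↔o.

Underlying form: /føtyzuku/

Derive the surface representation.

/u/ harmonizes with /ø/ ([-back]) → [y]
/u/ harmonizes with /ø/ ([-back]) → [y]

[føtyzyky]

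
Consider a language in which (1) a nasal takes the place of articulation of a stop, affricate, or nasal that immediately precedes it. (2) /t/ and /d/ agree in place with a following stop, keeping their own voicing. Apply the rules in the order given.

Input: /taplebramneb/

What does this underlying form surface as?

[taplebrammeb]

Rule 1: /n/ after /m/ (labial) → [m]
After rule 1: taplebrammeb
Rule 2: no segment meets the rule's conditions; no change.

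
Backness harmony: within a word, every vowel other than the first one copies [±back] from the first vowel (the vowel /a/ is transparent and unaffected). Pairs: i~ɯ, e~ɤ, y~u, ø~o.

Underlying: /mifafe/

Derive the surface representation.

[mifafe]

no segment meets the rule's conditions; no change.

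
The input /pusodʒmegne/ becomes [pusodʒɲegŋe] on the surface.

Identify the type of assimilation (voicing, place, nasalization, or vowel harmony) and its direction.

/m/→[ɲ] /n/→[ŋ].
Each target copies a feature from the preceding segment, so the direction is progressive.

place assimilation, progressive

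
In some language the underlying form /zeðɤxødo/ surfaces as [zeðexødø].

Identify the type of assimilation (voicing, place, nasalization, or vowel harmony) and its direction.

/ɤ/→[e] /o/→[ø].
Vowels agree with the first vowel, so the harmony is progressive.

vowel harmony, progressive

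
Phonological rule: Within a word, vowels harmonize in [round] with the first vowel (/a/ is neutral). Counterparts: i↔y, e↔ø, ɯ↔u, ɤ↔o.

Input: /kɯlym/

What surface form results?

/y/ harmonizes with /ɯ/ ([-round]) → [i]

[kɯlim]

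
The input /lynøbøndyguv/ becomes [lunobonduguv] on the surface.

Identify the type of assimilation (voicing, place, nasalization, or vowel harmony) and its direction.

/y/→[u] /ø/→[o] /ø/→[o] /y/→[u].
Vowels agree with the last vowel, so the harmony is regressive.

vowel harmony, regressive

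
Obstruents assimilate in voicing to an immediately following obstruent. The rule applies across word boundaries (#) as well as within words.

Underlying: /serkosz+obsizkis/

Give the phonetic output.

/s/ before /z/ (voiced) → [z]
/b/ before /s/ (voiceless) → [p]
/z/ before /k/ (voiceless) → [s]

[serkozz+opsiskis]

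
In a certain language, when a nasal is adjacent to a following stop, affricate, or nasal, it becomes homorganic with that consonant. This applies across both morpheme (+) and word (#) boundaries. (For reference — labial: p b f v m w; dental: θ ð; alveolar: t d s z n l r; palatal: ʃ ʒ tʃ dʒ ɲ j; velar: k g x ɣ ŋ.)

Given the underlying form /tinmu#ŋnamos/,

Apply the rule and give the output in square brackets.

/n/ before /m/ (labial) → [m]
/ŋ/ before /n/ (alveolar) → [n]

[timmu#nnamos]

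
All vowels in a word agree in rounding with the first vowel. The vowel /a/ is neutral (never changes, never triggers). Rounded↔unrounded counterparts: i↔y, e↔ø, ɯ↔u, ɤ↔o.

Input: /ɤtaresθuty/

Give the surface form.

/u/ harmonizes with /ɤ/ ([-round]) → [ɯ]
/y/ harmonizes with /ɤ/ ([-round]) → [i]

[ɤtaresθɯti]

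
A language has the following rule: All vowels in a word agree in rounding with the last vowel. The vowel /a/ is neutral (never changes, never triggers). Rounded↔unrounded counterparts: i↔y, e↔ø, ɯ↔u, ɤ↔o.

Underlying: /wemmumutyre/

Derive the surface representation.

[wemmɯmɯtire]

/u/ harmonizes with /e/ ([-round]) → [ɯ]
/u/ harmonizes with /e/ ([-round]) → [ɯ]
/y/ harmonizes with /e/ ([-round]) → [i]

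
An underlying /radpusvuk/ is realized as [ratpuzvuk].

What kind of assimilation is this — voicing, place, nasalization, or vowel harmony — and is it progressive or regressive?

voicing assimilation, regressive

/d/→[t] /s/→[z].
Each target copies a feature from the following segment, so the direction is regressive.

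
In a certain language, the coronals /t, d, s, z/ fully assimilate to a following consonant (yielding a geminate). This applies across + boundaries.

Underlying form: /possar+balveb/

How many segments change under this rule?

0

No segment meets the rule's conditions.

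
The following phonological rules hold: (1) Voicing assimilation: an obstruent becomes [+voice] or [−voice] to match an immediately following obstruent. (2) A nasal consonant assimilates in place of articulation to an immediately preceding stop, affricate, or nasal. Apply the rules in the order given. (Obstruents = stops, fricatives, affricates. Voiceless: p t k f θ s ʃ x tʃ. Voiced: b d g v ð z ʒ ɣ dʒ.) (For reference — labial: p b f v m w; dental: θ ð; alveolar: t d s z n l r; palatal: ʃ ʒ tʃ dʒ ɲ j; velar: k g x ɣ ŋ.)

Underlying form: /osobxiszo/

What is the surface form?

[osopxizzo]

Rule 1: /b/ before /x/ (voiceless) → [p]
Rule 1: /s/ before /z/ (voiced) → [z]
After rule 1: osopxizzo
Rule 2: no segment meets the rule's conditions; no change.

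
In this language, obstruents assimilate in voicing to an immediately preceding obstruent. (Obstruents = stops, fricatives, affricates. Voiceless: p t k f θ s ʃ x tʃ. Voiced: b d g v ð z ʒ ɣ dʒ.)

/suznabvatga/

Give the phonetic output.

[suznabvatka]

/g/ after /t/ (voiceless) → [k]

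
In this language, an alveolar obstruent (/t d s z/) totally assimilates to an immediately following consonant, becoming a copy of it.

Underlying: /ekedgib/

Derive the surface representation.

/d/ before /g/ → [g] (total assimilation)

[ekeggib]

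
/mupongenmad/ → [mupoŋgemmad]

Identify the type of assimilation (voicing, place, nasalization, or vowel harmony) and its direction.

/n/→[ŋ] /n/→[m].
Each target copies a feature from the following segment, so the direction is regressive.

place assimilation, regressive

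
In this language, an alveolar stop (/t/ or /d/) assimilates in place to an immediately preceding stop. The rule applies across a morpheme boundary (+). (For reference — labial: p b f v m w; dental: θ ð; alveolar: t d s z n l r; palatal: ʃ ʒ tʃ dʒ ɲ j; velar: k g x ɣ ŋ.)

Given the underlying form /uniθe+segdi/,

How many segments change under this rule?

1

/d/ after /g/ (velar) → [g]
1 segment changes.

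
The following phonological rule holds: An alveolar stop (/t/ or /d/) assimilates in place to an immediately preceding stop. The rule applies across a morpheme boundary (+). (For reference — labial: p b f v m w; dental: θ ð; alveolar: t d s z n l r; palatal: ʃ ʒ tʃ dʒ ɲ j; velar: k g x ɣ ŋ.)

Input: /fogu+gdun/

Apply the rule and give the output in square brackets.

[fogu+ggun]

/d/ after /g/ (velar) → [g]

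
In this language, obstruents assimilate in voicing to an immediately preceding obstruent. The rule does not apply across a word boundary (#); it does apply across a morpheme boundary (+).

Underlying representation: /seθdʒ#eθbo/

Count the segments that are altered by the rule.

2

/dʒ/ after /θ/ (voiceless) → [tʃ]
/b/ after /θ/ (voiceless) → [p]
2 segments change.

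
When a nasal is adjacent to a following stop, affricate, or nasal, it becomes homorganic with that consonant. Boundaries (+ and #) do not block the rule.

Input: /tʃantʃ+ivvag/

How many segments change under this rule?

1

/n/ before /tʃ/ (palatal) → [ɲ]
1 segment changes.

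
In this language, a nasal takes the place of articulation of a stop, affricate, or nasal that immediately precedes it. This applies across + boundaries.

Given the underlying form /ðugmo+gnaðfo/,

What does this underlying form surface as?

[ðugŋo+gŋaðfo]

/m/ after /g/ (velar) → [ŋ]
/n/ after /g/ (velar) → [ŋ]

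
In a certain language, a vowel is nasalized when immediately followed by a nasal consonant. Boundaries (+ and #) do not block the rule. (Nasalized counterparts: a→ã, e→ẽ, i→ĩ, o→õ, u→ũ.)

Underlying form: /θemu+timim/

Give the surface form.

[θẽmu+tĩmĩm]

/e/ before nasal /m/ → [ẽ]
/i/ before nasal /m/ → [ĩ]
/i/ before nasal /m/ → [ĩ]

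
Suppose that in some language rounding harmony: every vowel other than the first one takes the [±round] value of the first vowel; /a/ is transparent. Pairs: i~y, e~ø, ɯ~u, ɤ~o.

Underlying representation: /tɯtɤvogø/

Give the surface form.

/o/ harmonizes with /ɯ/ ([-round]) → [ɤ]
/ø/ harmonizes with /ɯ/ ([-round]) → [e]

[tɯtɤvɤge]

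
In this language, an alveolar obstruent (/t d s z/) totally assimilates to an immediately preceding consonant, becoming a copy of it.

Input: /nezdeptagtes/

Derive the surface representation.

[nezzeppagges]

/d/ after /z/ → [z] (total assimilation)
/t/ after /p/ → [p] (total assimilation)
/t/ after /g/ → [g] (total assimilation)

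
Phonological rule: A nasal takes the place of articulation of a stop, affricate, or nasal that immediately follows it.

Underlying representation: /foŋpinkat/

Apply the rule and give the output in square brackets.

[fompiŋkat]

/ŋ/ before /p/ (labial) → [m]
/n/ before /k/ (velar) → [ŋ]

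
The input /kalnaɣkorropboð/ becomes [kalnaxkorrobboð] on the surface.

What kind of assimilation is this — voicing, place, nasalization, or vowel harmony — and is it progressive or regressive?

voicing assimilation, regressive

/ɣ/→[x] /p/→[b].
Each target copies a feature from the following segment, so the direction is regressive.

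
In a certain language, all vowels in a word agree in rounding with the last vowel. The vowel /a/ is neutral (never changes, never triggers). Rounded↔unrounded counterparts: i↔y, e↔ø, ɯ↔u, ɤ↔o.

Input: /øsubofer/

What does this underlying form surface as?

[esɯbɤfer]

/ø/ harmonizes with /e/ ([-round]) → [e]
/u/ harmonizes with /e/ ([-round]) → [ɯ]
/o/ harmonizes with /e/ ([-round]) → [ɤ]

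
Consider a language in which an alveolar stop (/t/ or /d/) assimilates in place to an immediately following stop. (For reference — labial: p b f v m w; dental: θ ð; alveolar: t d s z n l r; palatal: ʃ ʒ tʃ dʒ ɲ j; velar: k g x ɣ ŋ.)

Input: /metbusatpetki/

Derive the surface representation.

/t/ before /b/ (labial) → [p]
/t/ before /p/ (labial) → [p]
/t/ before /k/ (velar) → [k]

[mepbusappekki]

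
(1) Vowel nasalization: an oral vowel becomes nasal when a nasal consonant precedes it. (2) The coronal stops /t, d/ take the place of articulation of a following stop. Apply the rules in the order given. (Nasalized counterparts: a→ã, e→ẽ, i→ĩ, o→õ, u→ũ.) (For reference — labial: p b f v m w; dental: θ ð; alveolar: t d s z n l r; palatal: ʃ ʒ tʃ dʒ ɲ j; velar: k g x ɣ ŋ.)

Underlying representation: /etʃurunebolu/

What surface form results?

[etʃurunẽbolu]

Rule 1: /e/ after nasal /n/ → [ẽ]
After rule 1: etʃurunẽbolu
Rule 2: no segment meets the rule's conditions; no change.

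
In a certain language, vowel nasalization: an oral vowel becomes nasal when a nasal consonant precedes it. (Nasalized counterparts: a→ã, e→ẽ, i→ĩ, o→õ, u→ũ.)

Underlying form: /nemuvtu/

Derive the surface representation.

/e/ after nasal /n/ → [ẽ]
/u/ after nasal /m/ → [ũ]

[nẽmũvtu]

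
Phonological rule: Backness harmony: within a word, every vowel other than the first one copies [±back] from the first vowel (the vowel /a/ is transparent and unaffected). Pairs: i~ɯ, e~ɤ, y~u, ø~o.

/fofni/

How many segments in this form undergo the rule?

1

/i/ harmonizes with /o/ ([+back]) → [ɯ]
1 segment changes.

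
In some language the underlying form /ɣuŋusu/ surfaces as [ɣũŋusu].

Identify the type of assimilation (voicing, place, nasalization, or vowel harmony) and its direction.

nasalization, regressive

/u/→[ũ].
Each target copies a feature from the following segment, so the direction is regressive.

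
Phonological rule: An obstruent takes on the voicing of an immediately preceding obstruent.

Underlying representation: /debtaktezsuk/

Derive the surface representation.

/t/ after /b/ (voiced) → [d]
/s/ after /z/ (voiced) → [z]

[debdaktezzuk]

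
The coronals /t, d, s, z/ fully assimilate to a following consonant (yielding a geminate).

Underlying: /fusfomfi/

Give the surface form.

/s/ before /f/ → [f] (total assimilation)

[fuffomfi]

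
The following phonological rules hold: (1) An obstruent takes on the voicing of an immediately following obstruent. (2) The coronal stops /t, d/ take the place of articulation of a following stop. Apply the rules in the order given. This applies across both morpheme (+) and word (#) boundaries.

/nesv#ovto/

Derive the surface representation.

Rule 1: /s/ before /v/ (voiced) → [z]
Rule 1: /v/ before /t/ (voiceless) → [f]
After rule 1: nezv#ofto
Rule 2: no segment meets the rule's conditions; no change.

[nezv#ofto]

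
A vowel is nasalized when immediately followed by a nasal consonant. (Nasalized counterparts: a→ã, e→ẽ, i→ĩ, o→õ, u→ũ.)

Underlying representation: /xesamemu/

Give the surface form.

[xesãmẽmu]

/a/ before nasal /m/ → [ã]
/e/ before nasal /m/ → [ẽ]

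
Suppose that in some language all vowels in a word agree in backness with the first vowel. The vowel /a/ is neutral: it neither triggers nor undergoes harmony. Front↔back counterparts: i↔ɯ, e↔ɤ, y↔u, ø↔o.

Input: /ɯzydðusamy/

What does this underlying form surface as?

[ɯzudðusamu]

/y/ harmonizes with /ɯ/ ([+back]) → [u]
/y/ harmonizes with /ɯ/ ([+back]) → [u]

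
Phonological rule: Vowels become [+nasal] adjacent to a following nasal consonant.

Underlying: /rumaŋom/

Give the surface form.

[rũmãŋõm]

/u/ before nasal /m/ → [ũ]
/a/ before nasal /ŋ/ → [ã]
/o/ before nasal /m/ → [õ]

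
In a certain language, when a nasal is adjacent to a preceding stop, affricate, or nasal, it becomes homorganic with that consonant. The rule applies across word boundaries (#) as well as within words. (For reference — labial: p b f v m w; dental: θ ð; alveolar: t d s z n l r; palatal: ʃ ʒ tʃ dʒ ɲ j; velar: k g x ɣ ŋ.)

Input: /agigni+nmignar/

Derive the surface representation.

/n/ after /g/ (velar) → [ŋ]
/m/ after /n/ (alveolar) → [n]
/n/ after /g/ (velar) → [ŋ]

[agigŋi+nnigŋar]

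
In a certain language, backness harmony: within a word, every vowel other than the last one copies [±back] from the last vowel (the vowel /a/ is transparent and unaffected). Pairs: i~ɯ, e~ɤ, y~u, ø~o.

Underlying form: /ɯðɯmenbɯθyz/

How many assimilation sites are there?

3

/ɯ/ harmonizes with /y/ ([-back]) → [i]
/ɯ/ harmonizes with /y/ ([-back]) → [i]
/ɯ/ harmonizes with /y/ ([-back]) → [i]
3 segments change.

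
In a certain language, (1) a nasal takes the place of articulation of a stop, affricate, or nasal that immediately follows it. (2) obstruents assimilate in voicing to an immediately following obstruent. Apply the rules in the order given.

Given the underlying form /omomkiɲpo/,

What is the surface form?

Rule 1: /m/ before /k/ (velar) → [ŋ]
Rule 1: /ɲ/ before /p/ (labial) → [m]
After rule 1: omoŋkimpo
Rule 2: no segment meets the rule's conditions; no change.

[omoŋkimpo]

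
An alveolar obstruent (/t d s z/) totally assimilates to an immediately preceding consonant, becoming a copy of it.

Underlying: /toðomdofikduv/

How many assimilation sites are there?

/d/ after /m/ → [m] (total assimilation)
/d/ after /k/ → [k] (total assimilation)
2 segments change.

2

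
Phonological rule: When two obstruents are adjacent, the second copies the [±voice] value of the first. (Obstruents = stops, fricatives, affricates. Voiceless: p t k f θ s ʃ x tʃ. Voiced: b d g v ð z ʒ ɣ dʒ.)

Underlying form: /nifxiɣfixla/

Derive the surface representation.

/f/ after /ɣ/ (voiced) → [v]

[nifxiɣvixla]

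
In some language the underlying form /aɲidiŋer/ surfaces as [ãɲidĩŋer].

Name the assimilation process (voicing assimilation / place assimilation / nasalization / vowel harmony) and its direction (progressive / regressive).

nasalization, regressive

/a/→[ã] /i/→[ĩ].
Each target copies a feature from the following segment, so the direction is regressive.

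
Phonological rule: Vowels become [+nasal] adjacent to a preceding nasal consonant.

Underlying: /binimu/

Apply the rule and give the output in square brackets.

[binĩmũ]

/i/ after nasal /n/ → [ĩ]
/u/ after nasal /m/ → [ũ]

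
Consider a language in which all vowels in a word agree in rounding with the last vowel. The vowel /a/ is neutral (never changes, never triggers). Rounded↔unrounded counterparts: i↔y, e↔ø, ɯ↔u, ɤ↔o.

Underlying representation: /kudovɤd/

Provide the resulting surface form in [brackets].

[kɯdɤvɤd]

/u/ harmonizes with /ɤ/ ([-round]) → [ɯ]
/o/ harmonizes with /ɤ/ ([-round]) → [ɤ]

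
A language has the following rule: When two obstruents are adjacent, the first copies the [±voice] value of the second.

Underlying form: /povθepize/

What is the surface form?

[pofθepize]

/v/ before /θ/ (voiceless) → [f]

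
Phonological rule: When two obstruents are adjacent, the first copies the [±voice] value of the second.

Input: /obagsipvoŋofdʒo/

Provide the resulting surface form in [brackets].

/g/ before /s/ (voiceless) → [k]
/p/ before /v/ (voiced) → [b]
/f/ before /dʒ/ (voiced) → [v]

[obaksibvoŋovdʒo]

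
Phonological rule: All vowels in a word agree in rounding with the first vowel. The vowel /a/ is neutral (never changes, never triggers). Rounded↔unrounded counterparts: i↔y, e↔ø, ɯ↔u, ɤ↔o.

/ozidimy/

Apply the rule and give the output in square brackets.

[ozydymy]

/i/ harmonizes with /o/ ([+round]) → [y]
/i/ harmonizes with /o/ ([+round]) → [y]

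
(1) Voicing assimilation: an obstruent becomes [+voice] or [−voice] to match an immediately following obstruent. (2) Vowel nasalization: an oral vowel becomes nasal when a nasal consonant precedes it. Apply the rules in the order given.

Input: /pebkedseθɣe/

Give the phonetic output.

[pepketseðɣe]

Rule 1: /b/ before /k/ (voiceless) → [p]
Rule 1: /d/ before /s/ (voiceless) → [t]
Rule 1: /θ/ before /ɣ/ (voiced) → [ð]
After rule 1: pepketseðɣe
Rule 2: no segment meets the rule's conditions; no change.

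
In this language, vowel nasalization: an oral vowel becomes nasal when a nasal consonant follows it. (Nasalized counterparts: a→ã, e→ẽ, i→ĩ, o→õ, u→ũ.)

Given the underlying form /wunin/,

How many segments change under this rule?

2

/u/ before nasal /n/ → [ũ]
/i/ before nasal /n/ → [ĩ]
2 segments change.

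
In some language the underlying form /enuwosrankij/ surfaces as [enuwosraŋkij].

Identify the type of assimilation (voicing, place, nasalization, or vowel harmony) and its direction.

place assimilation, regressive

/n/→[ŋ].
Each target copies a feature from the following segment, so the direction is regressive.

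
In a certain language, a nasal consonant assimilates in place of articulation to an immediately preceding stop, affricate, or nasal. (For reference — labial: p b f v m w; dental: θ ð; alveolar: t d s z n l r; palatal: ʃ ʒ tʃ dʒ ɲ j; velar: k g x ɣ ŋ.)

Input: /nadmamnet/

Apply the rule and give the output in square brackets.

[nadnammet]

/m/ after /d/ (alveolar) → [n]
/n/ after /m/ (labial) → [m]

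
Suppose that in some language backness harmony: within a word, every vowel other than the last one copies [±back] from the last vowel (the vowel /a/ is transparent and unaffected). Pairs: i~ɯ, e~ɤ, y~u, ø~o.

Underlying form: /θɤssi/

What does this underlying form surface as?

[θessi]

/ɤ/ harmonizes with /i/ ([-back]) → [e]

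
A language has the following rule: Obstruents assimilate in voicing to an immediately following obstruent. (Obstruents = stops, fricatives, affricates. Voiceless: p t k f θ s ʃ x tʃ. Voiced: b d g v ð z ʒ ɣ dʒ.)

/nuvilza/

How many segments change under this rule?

No segment meets the rule's conditions.

0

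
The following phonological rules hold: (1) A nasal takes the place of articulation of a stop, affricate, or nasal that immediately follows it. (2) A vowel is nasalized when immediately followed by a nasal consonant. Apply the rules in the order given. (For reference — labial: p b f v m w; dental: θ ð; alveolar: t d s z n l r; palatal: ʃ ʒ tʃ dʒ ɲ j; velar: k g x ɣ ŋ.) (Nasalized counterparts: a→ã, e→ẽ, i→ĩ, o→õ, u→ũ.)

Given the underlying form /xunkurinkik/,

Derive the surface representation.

Rule 1: /n/ before /k/ (velar) → [ŋ]
Rule 1: /n/ before /k/ (velar) → [ŋ]
After rule 1: xuŋkuriŋkik
Rule 2: /u/ before nasal /ŋ/ → [ũ]
Rule 2: /i/ before nasal /ŋ/ → [ĩ]

[xũŋkurĩŋkik]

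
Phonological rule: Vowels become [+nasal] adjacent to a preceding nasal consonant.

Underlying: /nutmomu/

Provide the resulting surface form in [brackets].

[nũtmõmũ]

/u/ after nasal /n/ → [ũ]
/o/ after nasal /m/ → [õ]
/u/ after nasal /m/ → [ũ]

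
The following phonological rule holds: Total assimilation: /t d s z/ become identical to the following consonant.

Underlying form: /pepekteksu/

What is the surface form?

[pepekteksu]

no segment meets the rule's conditions; no change.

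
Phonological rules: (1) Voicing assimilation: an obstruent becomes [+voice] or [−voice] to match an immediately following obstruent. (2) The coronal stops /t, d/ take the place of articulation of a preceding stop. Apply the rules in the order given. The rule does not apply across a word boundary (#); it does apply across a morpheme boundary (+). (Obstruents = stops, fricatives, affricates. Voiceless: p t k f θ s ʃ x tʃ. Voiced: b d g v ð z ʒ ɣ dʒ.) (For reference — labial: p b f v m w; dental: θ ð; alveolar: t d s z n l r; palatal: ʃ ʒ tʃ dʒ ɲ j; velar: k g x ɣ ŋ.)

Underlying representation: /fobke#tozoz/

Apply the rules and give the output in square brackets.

[fopke#tozoz]

Rule 1: /b/ before /k/ (voiceless) → [p]
After rule 1: fopke#tozoz
Rule 2: no segment meets the rule's conditions; no change.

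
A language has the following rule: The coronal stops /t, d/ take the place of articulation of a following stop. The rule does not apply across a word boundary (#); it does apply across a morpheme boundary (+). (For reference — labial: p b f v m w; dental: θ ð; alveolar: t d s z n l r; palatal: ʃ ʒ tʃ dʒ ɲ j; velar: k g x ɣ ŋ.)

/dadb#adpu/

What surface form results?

[dabb#abpu]

/d/ before /b/ (labial) → [b]
/d/ before /p/ (labial) → [b]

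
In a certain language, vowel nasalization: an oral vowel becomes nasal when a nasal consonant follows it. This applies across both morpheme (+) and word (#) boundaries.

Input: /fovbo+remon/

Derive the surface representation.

[fovbo+rẽmõn]

/e/ before nasal /m/ → [ẽ]
/o/ before nasal /n/ → [õ]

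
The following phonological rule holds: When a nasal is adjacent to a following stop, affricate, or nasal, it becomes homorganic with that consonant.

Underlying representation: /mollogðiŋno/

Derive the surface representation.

/ŋ/ before /n/ (alveolar) → [n]

[mollogðinno]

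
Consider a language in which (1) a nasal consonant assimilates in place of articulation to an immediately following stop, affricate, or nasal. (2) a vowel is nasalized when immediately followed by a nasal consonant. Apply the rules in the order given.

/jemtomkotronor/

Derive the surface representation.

Rule 1: /m/ before /t/ (alveolar) → [n]
Rule 1: /m/ before /k/ (velar) → [ŋ]
After rule 1: jentoŋkotronor
Rule 2: /e/ before nasal /n/ → [ẽ]
Rule 2: /o/ before nasal /ŋ/ → [õ]
Rule 2: /o/ before nasal /n/ → [õ]

[jẽntõŋkotrõnor]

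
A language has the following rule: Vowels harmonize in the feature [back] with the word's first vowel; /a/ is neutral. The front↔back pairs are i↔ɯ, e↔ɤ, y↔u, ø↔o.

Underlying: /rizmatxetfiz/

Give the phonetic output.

[rizmatxetfiz]

no segment meets the rule's conditions; no change.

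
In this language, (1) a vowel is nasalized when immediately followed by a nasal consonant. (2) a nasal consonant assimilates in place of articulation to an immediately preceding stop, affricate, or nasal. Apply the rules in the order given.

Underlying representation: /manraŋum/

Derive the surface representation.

Rule 1: /a/ before nasal /n/ → [ã]
Rule 1: /a/ before nasal /ŋ/ → [ã]
Rule 1: /u/ before nasal /m/ → [ũ]
After rule 1: mãnrãŋũm
Rule 2: no segment meets the rule's conditions; no change.

[mãnrãŋũm]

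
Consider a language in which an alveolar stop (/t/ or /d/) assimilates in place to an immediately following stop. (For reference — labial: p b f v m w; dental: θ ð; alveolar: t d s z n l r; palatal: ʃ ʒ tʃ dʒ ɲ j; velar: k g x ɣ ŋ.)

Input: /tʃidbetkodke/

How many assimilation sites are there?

3

/d/ before /b/ (labial) → [b]
/t/ before /k/ (velar) → [k]
/d/ before /k/ (velar) → [g]
3 segments change.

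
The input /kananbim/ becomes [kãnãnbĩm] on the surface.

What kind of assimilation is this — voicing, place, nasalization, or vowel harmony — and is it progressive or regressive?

/a/→[ã] /a/→[ã] /i/→[ĩ].
Each target copies a feature from the following segment, so the direction is regressive.

nasalization, regressive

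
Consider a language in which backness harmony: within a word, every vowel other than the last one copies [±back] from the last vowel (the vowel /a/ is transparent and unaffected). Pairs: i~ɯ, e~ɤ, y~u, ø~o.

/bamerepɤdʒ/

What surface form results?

/e/ harmonizes with /ɤ/ ([+back]) → [ɤ]
/e/ harmonizes with /ɤ/ ([+back]) → [ɤ]

[bamɤrɤpɤdʒ]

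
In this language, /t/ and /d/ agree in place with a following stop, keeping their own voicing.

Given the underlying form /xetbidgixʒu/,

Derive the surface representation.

[xepbiggixʒu]

/t/ before /b/ (labial) → [p]
/d/ before /g/ (velar) → [g]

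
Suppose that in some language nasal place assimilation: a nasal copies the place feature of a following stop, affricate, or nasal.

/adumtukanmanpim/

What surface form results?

/m/ before /t/ (alveolar) → [n]
/n/ before /m/ (labial) → [m]
/n/ before /p/ (labial) → [m]

[aduntukammampim]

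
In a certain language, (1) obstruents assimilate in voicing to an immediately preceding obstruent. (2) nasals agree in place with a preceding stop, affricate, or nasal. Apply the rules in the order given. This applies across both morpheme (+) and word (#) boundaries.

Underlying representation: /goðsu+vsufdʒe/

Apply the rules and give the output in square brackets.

Rule 1: /s/ after /ð/ (voiced) → [z]
Rule 1: /s/ after /v/ (voiced) → [z]
Rule 1: /dʒ/ after /f/ (voiceless) → [tʃ]
After rule 1: goðzu+vzuftʃe
Rule 2: no segment meets the rule's conditions; no change.

[goðzu+vzuftʃe]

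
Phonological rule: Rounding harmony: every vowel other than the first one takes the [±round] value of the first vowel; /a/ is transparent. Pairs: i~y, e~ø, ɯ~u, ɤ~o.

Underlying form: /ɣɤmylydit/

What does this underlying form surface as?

/y/ harmonizes with /ɤ/ ([-round]) → [i]
/y/ harmonizes with /ɤ/ ([-round]) → [i]

[ɣɤmilidit]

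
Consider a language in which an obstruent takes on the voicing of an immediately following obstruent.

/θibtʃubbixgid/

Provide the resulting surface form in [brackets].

[θiptʃubbiɣgid]

/b/ before /tʃ/ (voiceless) → [p]
/x/ before /g/ (voiced) → [ɣ]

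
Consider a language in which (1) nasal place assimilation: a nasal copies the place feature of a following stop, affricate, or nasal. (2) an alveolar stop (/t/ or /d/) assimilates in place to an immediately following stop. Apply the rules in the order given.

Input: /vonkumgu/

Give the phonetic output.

[voŋkuŋgu]

Rule 1: /n/ before /k/ (velar) → [ŋ]
Rule 1: /m/ before /g/ (velar) → [ŋ]
After rule 1: voŋkuŋgu
Rule 2: no segment meets the rule's conditions; no change.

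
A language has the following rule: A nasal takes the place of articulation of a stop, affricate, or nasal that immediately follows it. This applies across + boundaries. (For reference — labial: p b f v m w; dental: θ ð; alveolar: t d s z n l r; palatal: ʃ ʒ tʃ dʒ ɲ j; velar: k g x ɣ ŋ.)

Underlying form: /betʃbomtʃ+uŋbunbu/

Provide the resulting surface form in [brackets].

[betʃboɲtʃ+umbumbu]

/m/ before /tʃ/ (palatal) → [ɲ]
/ŋ/ before /b/ (labial) → [m]
/n/ before /b/ (labial) → [m]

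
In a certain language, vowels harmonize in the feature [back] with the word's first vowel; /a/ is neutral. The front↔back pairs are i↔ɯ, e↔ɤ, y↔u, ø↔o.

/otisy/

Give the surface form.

/i/ harmonizes with /o/ ([+back]) → [ɯ]
/y/ harmonizes with /o/ ([+back]) → [u]

[otɯsu]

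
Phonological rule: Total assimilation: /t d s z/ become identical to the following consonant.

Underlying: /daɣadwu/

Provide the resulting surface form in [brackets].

[daɣawwu]

/d/ before /w/ → [w] (total assimilation)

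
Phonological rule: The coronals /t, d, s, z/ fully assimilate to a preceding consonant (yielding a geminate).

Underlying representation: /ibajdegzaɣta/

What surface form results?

[ibajjeggaɣɣa]

/d/ after /j/ → [j] (total assimilation)
/z/ after /g/ → [g] (total assimilation)
/t/ after /ɣ/ → [ɣ] (total assimilation)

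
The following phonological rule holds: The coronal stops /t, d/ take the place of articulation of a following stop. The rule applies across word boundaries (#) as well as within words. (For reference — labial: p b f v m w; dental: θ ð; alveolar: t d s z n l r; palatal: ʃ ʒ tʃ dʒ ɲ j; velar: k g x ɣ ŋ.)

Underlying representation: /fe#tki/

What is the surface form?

[fe#kki]

/t/ before /k/ (velar) → [k]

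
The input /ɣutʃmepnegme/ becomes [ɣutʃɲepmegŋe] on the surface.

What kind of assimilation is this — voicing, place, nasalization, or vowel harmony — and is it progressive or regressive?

place assimilation, progressive

/m/→[ɲ] /n/→[m] /m/→[ŋ].
Each target copies a feature from the preceding segment, so the direction is progressive.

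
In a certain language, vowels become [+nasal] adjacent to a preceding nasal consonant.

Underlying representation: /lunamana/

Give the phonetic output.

/a/ after nasal /n/ → [ã]
/a/ after nasal /m/ → [ã]
/a/ after nasal /n/ → [ã]

[lunãmãnã]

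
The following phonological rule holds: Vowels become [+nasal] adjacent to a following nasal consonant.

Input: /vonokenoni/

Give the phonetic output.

[võnokẽnõni]

/o/ before nasal /n/ → [õ]
/e/ before nasal /n/ → [ẽ]
/o/ before nasal /n/ → [õ]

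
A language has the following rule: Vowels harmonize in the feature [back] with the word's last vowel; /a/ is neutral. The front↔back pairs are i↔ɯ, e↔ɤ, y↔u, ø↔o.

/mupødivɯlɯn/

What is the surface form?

/ø/ harmonizes with /ɯ/ ([+back]) → [o]
/i/ harmonizes with /ɯ/ ([+back]) → [ɯ]

[mupodɯvɯlɯn]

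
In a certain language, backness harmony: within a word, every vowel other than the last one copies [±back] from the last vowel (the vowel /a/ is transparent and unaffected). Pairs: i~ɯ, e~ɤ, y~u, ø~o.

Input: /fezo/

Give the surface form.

[fɤzo]

/e/ harmonizes with /o/ ([+back]) → [ɤ]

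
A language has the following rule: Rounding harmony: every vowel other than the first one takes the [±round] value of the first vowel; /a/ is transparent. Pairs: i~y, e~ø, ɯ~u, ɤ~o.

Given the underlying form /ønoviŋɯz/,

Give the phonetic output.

[ønovyŋuz]

/i/ harmonizes with /ø/ ([+round]) → [y]
/ɯ/ harmonizes with /ø/ ([+round]) → [u]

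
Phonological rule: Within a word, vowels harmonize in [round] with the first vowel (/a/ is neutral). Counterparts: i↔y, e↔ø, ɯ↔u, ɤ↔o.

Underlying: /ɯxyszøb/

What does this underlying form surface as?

[ɯxiszeb]

/y/ harmonizes with /ɯ/ ([-round]) → [i]
/ø/ harmonizes with /ɯ/ ([-round]) → [e]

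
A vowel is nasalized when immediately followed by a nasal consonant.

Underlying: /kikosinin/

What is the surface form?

[kikosĩnĩn]

/i/ before nasal /n/ → [ĩ]
/i/ before nasal /n/ → [ĩ]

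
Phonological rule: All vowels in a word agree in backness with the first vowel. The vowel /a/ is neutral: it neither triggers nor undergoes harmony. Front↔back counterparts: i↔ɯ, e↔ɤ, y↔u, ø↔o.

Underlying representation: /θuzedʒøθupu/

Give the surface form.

/e/ harmonizes with /u/ ([+back]) → [ɤ]
/ø/ harmonizes with /u/ ([+back]) → [o]

[θuzɤdʒoθupu]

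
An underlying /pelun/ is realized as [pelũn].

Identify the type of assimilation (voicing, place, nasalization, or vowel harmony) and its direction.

/u/→[ũ].
Each target copies a feature from the following segment, so the direction is regressive.

nasalization, regressive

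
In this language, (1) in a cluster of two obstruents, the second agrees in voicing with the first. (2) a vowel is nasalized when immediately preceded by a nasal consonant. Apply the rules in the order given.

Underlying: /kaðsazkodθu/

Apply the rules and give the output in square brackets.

Rule 1: /s/ after /ð/ (voiced) → [z]
Rule 1: /k/ after /z/ (voiced) → [g]
Rule 1: /θ/ after /d/ (voiced) → [ð]
After rule 1: kaðzazgodðu
Rule 2: no segment meets the rule's conditions; no change.

[kaðzazgodðu]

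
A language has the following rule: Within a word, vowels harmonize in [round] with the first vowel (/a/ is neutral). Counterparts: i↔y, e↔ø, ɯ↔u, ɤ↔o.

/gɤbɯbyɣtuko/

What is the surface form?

/y/ harmonizes with /ɤ/ ([-round]) → [i]
/u/ harmonizes with /ɤ/ ([-round]) → [ɯ]
/o/ harmonizes with /ɤ/ ([-round]) → [ɤ]

[gɤbɯbiɣtɯkɤ]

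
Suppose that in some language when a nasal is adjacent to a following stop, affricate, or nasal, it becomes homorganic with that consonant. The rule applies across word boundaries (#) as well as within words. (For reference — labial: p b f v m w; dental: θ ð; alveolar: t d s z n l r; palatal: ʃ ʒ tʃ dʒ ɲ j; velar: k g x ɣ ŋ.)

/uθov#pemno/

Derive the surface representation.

/m/ before /n/ (alveolar) → [n]

[uθov#penno]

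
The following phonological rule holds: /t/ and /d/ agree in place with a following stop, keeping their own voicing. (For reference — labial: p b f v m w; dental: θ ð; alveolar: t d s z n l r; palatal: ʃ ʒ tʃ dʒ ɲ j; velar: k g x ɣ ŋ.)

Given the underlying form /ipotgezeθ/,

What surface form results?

[ipokgezeθ]

/t/ before /g/ (velar) → [k]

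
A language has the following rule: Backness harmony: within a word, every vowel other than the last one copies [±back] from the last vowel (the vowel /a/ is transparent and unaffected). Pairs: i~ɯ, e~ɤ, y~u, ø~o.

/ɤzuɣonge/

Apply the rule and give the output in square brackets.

[ezyɣønge]

/ɤ/ harmonizes with /e/ ([-back]) → [e]
/u/ harmonizes with /e/ ([-back]) → [y]
/o/ harmonizes with /e/ ([-back]) → [ø]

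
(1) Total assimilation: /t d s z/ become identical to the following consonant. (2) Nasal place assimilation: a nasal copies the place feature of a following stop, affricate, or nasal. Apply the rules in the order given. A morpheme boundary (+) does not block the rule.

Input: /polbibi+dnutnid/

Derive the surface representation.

[polbibi+nnunnid]

Rule 1: /d/ before /n/ → [n] (total assimilation)
Rule 1: /t/ before /n/ → [n] (total assimilation)
After rule 1: polbibi+nnunnid
Rule 2: no segment meets the rule's conditions; no change.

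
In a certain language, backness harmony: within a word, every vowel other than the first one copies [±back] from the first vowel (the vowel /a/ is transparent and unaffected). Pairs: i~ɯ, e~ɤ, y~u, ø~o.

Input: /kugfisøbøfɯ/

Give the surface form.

[kugfɯsobofɯ]

/i/ harmonizes with /u/ ([+back]) → [ɯ]
/ø/ harmonizes with /u/ ([+back]) → [o]
/ø/ harmonizes with /u/ ([+back]) → [o]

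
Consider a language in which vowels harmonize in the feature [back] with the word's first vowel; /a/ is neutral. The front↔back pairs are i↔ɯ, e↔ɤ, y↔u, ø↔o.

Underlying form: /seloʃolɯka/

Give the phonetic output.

/o/ harmonizes with /e/ ([-back]) → [ø]
/o/ harmonizes with /e/ ([-back]) → [ø]
/ɯ/ harmonizes with /e/ ([-back]) → [i]

[seløʃølika]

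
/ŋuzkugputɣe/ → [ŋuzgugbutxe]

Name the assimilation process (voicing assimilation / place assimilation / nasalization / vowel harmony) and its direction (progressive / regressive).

/k/→[g] /p/→[b] /ɣ/→[x].
Each target copies a feature from the preceding segment, so the direction is progressive.

voicing assimilation, progressive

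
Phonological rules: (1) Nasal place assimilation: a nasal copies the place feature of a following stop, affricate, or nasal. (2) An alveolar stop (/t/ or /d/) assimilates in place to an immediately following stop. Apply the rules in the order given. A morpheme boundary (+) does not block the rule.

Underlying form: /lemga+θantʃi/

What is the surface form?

Rule 1: /m/ before /g/ (velar) → [ŋ]
Rule 1: /n/ before /tʃ/ (palatal) → [ɲ]
After rule 1: leŋga+θaɲtʃi
Rule 2: no segment meets the rule's conditions; no change.

[leŋga+θaɲtʃi]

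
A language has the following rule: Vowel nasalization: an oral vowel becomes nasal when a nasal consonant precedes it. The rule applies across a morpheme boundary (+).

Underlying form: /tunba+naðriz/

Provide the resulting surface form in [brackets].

[tunba+nãðriz]

/a/ after nasal /n/ → [ã]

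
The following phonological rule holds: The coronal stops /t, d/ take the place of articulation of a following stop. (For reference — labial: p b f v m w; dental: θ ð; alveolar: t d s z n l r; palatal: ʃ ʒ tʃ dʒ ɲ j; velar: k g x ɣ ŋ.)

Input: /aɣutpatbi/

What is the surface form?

/t/ before /p/ (labial) → [p]
/t/ before /b/ (labial) → [p]

[aɣuppapbi]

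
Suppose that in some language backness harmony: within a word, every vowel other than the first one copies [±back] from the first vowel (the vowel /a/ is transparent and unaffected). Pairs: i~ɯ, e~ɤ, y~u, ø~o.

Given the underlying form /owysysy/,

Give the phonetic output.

[owususu]

/y/ harmonizes with /o/ ([+back]) → [u]
/y/ harmonizes with /o/ ([+back]) → [u]
/y/ harmonizes with /o/ ([+back]) → [u]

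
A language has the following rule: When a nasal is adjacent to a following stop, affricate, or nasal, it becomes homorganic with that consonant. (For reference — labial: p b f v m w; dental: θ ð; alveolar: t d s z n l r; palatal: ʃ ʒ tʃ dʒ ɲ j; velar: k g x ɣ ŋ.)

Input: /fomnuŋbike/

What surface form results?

/m/ before /n/ (alveolar) → [n]
/ŋ/ before /b/ (labial) → [m]

[fonnumbike]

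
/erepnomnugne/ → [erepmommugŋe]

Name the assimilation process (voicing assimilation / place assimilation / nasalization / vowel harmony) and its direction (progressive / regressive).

/n/→[m] /n/→[m] /n/→[ŋ].
Each target copies a feature from the preceding segment, so the direction is progressive.

place assimilation, progressive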